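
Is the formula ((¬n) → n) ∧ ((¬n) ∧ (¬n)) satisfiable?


Check all 2 assignments over {n}:
n | φ
-----
F | F
T | F
No assignment makes the formula true.

Unsatisfiable.


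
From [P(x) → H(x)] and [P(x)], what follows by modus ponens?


Modus ponens: from (P → Q) and P, infer Q.
P = 'P(x)' is asserted, and P → Q holds, so Q follows.

H(x).


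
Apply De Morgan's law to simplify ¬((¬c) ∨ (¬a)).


De Morgan: the negation of a disjunction is the conjunction of the negations.
Distribute ¬ across ∨, flipping it to ∧, and negate each literal.

c ∧ a


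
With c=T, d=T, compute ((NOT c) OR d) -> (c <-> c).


Substitute c=T, d=T:
NOT c = F
(NOT c) OR d = F OR T = T
c <-> c = T <-> T = T
((NOT c) OR d) -> (c <-> c) = T -> T = T

T


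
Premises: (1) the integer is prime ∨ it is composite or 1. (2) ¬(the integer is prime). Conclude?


Disjunctive syllogism: from (P ∨ Q) and ¬P, infer Q.
One disjunct, 'the integer is prime', is ruled out; the other must hold.

it is composite or 1


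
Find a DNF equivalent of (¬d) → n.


Step 1: Rewrite (¬d) → n as ¬(¬d) ∨ n.
Step 2: Eliminate any double negations (¬¬X = X).

d ∨ n


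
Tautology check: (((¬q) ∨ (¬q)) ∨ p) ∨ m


Build the truth table over {m, p, q}:
m | p | q | φ
-------------
F | F | F | T
T | F | F | T
F | T | F | T
T | T | F | T
F | F | T | F
T | F | T | T
F | T | T | T
T | T | T | T
Counterexample at row 5: with m=F, p=F, q=T, the formula is F.

No, it is not a tautology.


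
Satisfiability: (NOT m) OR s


Search for a satisfying assignment over {m, s}.
Try m=F, s=F: the formula evaluates to T.
A satisfying assignment exists.

Satisfiable.


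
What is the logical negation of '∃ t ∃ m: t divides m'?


Negation flips each quantifier (∀↔∃) and negates the inner predicate.
¬(∃ t ∃ m: φ) = ∀ t ∀ m: ¬φ.

∀ t ∀ m: ¬(t divides m)


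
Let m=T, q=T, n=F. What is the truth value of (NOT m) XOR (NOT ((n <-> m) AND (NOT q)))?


Substitute m=T, q=T, n=F:
NOT m = F
n <-> m = F <-> T = F
NOT q = F
(n <-> m) AND (NOT q) = F AND F = F
NOT ((n <-> m) AND (NOT q)) = T
(NOT m) XOR (NOT ((n <-> m) AND (NOT q))) = F XOR T = T

T


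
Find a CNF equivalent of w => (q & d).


Step 1: Rewrite w → (q ∧ d) as ¬w ∨ (q ∧ d).
Step 2: Distribute ∨ over ∧.

((~w) | q) & ((~w) | d)


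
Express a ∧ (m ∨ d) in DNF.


Step 1: Distribute ∧ over ∨: a ∧ (m ∨ d) = (a ∧ m) ∨ (a ∧ d).

(a ∧ m) ∨ (a ∧ d)


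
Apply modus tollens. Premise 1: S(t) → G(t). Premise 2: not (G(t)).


Modus tollens: from (P → Q) and ¬Q, infer ¬P.
Q = 'G(t)' is denied; since P → Q, P must also fail.

Not (S(t)).


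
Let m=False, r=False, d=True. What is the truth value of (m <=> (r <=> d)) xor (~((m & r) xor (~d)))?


Substitute m=False, r=False, d=True:
r <=> d = False <=> True = False
m <=> (r <=> d) = False <=> False = True
m & r = False & False = False
~d = False
(m & r) xor (~d) = False xor False = False
~((m & r) xor (~d)) = True
(m <=> (r <=> d)) xor (~((m & r) xor (~d))) = True xor True = False

False


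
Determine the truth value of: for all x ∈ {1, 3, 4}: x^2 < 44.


Evaluate the predicate on each element: 1:T, 3:T, 4:T.
Every element satisfies the predicate.

T


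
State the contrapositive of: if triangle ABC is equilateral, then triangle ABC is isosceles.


The contrapositive of (P → Q) is (¬Q → ¬P); it is logically equivalent to the original.
Here P = 'triangle ABC is equilateral' and Q = 'triangle ABC is isosceles'.

If not (triangle ABC is isosceles), then not (triangle ABC is equilateral).


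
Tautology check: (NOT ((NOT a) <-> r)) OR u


Build the truth table over {a, r, u}:
a | r | u | φ
-------------
F | F | F | T
T | F | F | F
F | T | F | F
T | T | F | T
F | F | T | T
T | F | T | T
F | T | T | T
T | T | T | T
Counterexample at row 2: with a=T, r=F, u=F, the formula is F.

No, it is not a tautology.


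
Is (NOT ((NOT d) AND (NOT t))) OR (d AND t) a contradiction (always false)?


Truth table over {d, t}:
d | t | φ
---------
F | F | F
T | F | T
F | T | T
T | T | T
Satisfying assignment at row 2: d=T, t=F gives T.

No, it is not a contradiction.


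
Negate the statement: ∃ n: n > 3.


¬(∀ x: φ) = ∃ x: ¬φ, and ¬(∃ x: φ) = ∀ x: ¬φ.
Apply to the existential statement.

∀ n: ¬(n > 3)


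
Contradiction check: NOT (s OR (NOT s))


Truth table over {s}:
s | φ
-----
F | F
T | F
Every row is false.

Yes, it is a contradiction.


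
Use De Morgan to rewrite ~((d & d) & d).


De Morgan: the negation of a conjunction is the disjunction of the negations.
Distribute ~ across &, flipping it to |, and negate each literal.

((~d) | (~d)) | (~d)


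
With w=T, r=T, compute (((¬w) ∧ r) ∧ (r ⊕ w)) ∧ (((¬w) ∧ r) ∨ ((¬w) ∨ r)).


Substitute w=T, r=T:
¬w = F
(¬w) ∧ r = F ∧ T = F
r ⊕ w = T ⊕ T = F
((¬w) ∧ r) ∧ (r ⊕ w) = F ∧ F = F
¬w = F
(¬w) ∧ r = F ∧ T = F
¬w = F
(¬w) ∨ r = F ∨ T = T
((¬w) ∧ r) ∨ ((¬w) ∨ r) = F ∨ T = T
(((¬w) ∧ r) ∧ (r ⊕ w)) ∧ (((¬w) ∧ r) ∨ ((¬w) ∨ r)) = F ∧ T = F

F


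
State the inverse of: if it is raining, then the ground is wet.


The inverse of (P → Q) is (¬P → ¬Q). It is equivalent to the converse, not to the original.
Here P = 'it is raining' and Q = 'the ground is wet'.

If not (it is raining), then not (the ground is wet).


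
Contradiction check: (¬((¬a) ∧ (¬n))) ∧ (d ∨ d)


Truth table over {a, d, n}:
a | d | n | φ
-------------
F | F | F | F
T | F | F | F
F | T | F | F
T | T | F | T
F | F | T | F
T | F | T | F
F | T | T | T
T | T | T | T
Satisfying assignment at row 4: a=T, d=T, n=F gives T.

No, it is not a contradiction.


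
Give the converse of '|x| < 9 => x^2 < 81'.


The converse of (P → Q) is (Q → P). It is not in general equivalent to the original.
Here P = '|x| < 9' and Q = 'x^2 < 81'.

If x^2 < 81, then |x| < 9.


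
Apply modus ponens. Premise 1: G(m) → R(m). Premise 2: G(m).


Modus ponens: from (P → Q) and P, infer Q.
P = 'G(m)' is asserted, and P → Q holds, so Q follows.

R(m).


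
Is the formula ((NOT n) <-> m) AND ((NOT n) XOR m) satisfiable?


Check all 4 assignments over {m, n}:
m | n | φ
---------
F | F | F
T | F | F
F | T | F
T | T | F
No assignment makes the formula true.

Unsatisfiable.


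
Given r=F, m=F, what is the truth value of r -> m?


Implication is false only when antecedent is true and consequent is false.
Substitute: r=F, m=F.
F -> F evaluates to T.

T


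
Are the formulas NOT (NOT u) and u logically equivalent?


Compare truth tables:
u | φ | ψ
---------
F | F | F
T | T | T
The columns φ and ψ agree on every row.

Yes, they are logically equivalent.


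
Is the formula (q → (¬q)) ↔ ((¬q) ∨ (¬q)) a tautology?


Build the truth table over {q}:
q | φ
-----
F | T
T | T
Every row evaluates to true.

Yes, it is a tautology.


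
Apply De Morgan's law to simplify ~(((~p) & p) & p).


De Morgan: the negation of a conjunction is the disjunction of the negations.
Distribute ~ across &, flipping it to |, and negate each literal.

(p | (~p)) | (~p)


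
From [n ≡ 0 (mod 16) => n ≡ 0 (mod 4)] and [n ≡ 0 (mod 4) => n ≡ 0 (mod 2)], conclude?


Hypothetical syllogism: from (P → Q) and (Q → R), infer (P → R).
Chain the two implications through the shared middle term 'n ≡ 0 (mod 4)'.

n ≡ 0 (mod 16) => n ≡ 0 (mod 2)


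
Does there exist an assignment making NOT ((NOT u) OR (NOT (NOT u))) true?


Check all 2 assignments over {u}:
u | φ
-----
F | F
T | F
No assignment makes the formula true.

Unsatisfiable.


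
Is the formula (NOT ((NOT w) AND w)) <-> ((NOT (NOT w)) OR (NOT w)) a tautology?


Build the truth table over {w}:
w | φ
-----
F | T
T | T
Every row evaluates to true.

Yes, it is a tautology.


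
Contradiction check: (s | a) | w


Truth table over {a, s, w}:
a | s | w | φ
-------------
False | False | False | False
True | False | False | True
False | True | False | True
True | True | False | True
False | False | True | True
True | False | True | True
False | True | True | True
True | True | True | True
Satisfying assignment at row 2: a=True, s=False, w=False gives True.

No, it is not a contradiction.


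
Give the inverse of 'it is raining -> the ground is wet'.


The inverse of (P → Q) is (¬P → ¬Q). It is equivalent to the converse, not to the original.
Here P = 'it is raining' and Q = 'the ground is wet'.

If not (it is raining), then not (the ground is wet).


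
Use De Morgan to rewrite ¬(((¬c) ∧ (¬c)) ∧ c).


De Morgan: the negation of a conjunction is the disjunction of the negations.
Distribute ¬ across ∧, flipping it to ∨, and negate each literal.

(c ∨ c) ∨ (¬c)


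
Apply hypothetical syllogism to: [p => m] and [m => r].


Hypothetical syllogism: from (P → Q) and (Q → R), infer (P → R).
Chain the two implications through the shared middle term 'm'.

p => r


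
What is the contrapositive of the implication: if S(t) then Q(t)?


The contrapositive of (P → Q) is (¬Q → ¬P); it is logically equivalent to the original.
Here P = 'S(t)' and Q = 'Q(t)'.

If not (Q(t)), then not (S(t)).


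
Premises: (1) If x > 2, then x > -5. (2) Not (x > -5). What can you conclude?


Modus tollens: from (P → Q) and ¬Q, infer ¬P.
Q = 'x > -5' is denied; since P → Q, P must also fail.

Not (x > 2).


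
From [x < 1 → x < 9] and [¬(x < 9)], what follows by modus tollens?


Modus tollens: from (P → Q) and ¬Q, infer ¬P.
Q = 'x < 9' is denied; since P → Q, P must also fail.

Not (x < 1).


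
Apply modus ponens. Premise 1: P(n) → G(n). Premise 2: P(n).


Modus ponens: from (P → Q) and P, infer Q.
P = 'P(n)' is asserted, and P → Q holds, so Q follows.

G(n).


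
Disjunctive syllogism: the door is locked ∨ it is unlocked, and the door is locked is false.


Disjunctive syllogism: from (P ∨ Q) and ¬P, infer Q.
One disjunct, 'the door is locked', is ruled out; the other must hold.

it is unlocked


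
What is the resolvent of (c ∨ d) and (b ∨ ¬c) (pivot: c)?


The clauses contain complementary literals c and ¬c.
Resolution eliminates this pair and disjoins the remaining literals (merging duplicates).

(d ∨ b)


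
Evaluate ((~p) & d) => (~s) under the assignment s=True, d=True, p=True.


Substitute s=True, d=True, p=True:
~p = False
(~p) & d = False & True = False
~s = False
((~p) & d) => (~s) = False => False = True

True


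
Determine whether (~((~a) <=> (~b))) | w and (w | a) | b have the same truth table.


Compare truth tables:
a | b | w | φ | ψ
-----------------
False | False | False | False | False
True | False | False | True | True
False | True | False | True | True
True | True | False | False | True
False | False | True | True | True
True | False | True | True | True
False | True | True | True | True
True | True | True | True | True
They differ at row 4 (a=True, b=True, w=False): φ=False but ψ=True.

No, they are not logically equivalent.


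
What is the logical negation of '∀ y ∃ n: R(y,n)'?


Negation flips each quantifier (∀↔∃) and negates the inner predicate.
¬(∀ y ∃ n: φ) = ∃ y ∀ n: ¬φ.

∃ y ∀ n: ¬(R(y,n))


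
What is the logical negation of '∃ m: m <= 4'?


¬(∀ x: φ) = ∃ x: ¬φ, and ¬(∃ x: φ) = ∀ x: ¬φ.
Apply to the existential statement.

∀ m: ¬(m <= 4)


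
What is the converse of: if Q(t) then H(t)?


The converse of (P → Q) is (Q → P). It is not in general equivalent to the original.
Here P = 'Q(t)' and Q = 'H(t)'.

If H(t), then Q(t).


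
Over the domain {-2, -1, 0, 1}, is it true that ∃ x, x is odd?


Evaluate the predicate on each element: -2:F, -1:T, 0:F, 1:T.
Witness x = -1 satisfies the predicate.

T


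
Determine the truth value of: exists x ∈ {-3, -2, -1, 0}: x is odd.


Evaluate the predicate on each element: -3:True, -2:False, -1:True, 0:False.
Witness x = -3 satisfies the predicate.

True


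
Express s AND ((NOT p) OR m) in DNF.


Step 1: Distribute ∧ over ∨: s ∧ ((¬p) ∨ m) = (s ∧ (¬p)) ∨ (s ∧ m).

(s AND (NOT p)) OR (s AND m)


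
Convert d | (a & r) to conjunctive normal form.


Step 1: Distribute ∨ over ∧: d ∨ (a ∧ r) = (d ∨ a) ∧ (d ∨ r).

(d | a) & (d | r)


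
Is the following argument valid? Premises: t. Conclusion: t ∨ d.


This matches the form of disjunction introduction: the conclusion follows in every model of the premises.

Valid.


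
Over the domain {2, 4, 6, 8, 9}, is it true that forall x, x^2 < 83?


Evaluate the predicate on each element: 2:True, 4:True, 6:True, 8:True, 9:True.
Every element satisfies the predicate.

True


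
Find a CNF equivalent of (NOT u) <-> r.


Step 1: Rewrite (¬u) ↔ r as ((¬u) → r) ∧ (r → (¬u)).
Step 2: Rewrite each implication as a disjunction.
Step 3: Eliminate any double negations (¬¬X = X).

(u OR r) AND ((NOT r) OR (NOT u))


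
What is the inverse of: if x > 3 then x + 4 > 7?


The inverse of (P → Q) is (¬P → ¬Q). It is equivalent to the converse, not to the original.
Here P = 'x > 3' and Q = 'x + 4 > 7'.

If not (x > 3), then not (x + 4 > 7).


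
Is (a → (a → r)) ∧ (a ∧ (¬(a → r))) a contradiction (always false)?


Truth table over {a, r}:
a | r | φ
---------
F | F | F
T | F | F
F | T | F
T | T | F
Every row is false.

Yes, it is a contradiction.


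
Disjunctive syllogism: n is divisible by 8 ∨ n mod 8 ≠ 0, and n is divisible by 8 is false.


Disjunctive syllogism: from (P ∨ Q) and ¬P, infer Q.
One disjunct, 'n is divisible by 8', is ruled out; the other must hold.

n mod 8 ≠ 0


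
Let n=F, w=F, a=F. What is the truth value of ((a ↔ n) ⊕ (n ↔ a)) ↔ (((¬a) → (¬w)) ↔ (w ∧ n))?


Substitute n=F, w=F, a=F:
a ↔ n = F ↔ F = T
n ↔ a = F ↔ F = T
(a ↔ n) ⊕ (n ↔ a) = T ⊕ T = F
¬a = T
¬w = T
(¬a) → (¬w) = T → T = T
w ∧ n = F ∧ F = F
((¬a) → (¬w)) ↔ (w ∧ n) = T ↔ F = F
((a ↔ n) ⊕ (n ↔ a)) ↔ (((¬a) → (¬w)) ↔ (w ∧ n)) = F ↔ F = T

T


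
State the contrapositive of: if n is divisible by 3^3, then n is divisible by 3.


The contrapositive of (P → Q) is (¬Q → ¬P); it is logically equivalent to the original.
Here P = 'n is divisible by 3^3' and Q = 'n is divisible by 3'.

If not (n is divisible by 3), then not (n is divisible by 3^3).


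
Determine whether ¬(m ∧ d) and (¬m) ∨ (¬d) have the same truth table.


Compare truth tables:
d | m | φ | ψ
-------------
F | F | T | T
T | F | T | T
F | T | T | T
T | T | F | F
The columns φ and ψ agree on every row.

Yes, they are logically equivalent.


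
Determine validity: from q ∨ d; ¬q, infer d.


This matches the form of disjunctive syllogism: the conclusion follows in every model of the premises.

Valid.


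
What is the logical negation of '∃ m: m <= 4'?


¬(∀ x: φ) = ∃ x: ¬φ, and ¬(∃ x: φ) = ∀ x: ¬φ.
Apply to the existential statement.

∀ m: ¬(m <= 4)


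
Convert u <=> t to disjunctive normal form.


Step 1: u ↔ t is true exactly when both agree: (u ∧ t) ∨ (¬u ∧ ¬t).

(u & t) | ((~u) & (~t))


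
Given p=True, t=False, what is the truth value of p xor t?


Exclusive or is true when exactly one operand is true.
Substitute: p=True, t=False.
True xor False evaluates to True.

True


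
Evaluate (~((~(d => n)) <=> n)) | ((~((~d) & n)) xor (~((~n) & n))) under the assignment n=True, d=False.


Substitute n=True, d=False:
… (earlier sub-steps elided)
(~(d => n)) <=> n = False <=> True = False
~((~(d => n)) <=> n) = True
~d = True
(~d) & n = True & True = True
~((~d) & n) = False
~n = False
(~n) & n = False & True = False
~((~n) & n) = True
(~((~d) & n)) xor (~((~n) & n)) = False xor True = True
(~((~(d => n)) <=> n)) | ((~((~d) & n)) xor (~((~n) & n))) = True | True = True

True


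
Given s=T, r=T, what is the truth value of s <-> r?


Biconditional is true when both operands have the same truth value.
Substitute: s=T, r=T.
T <-> T evaluates to T.

T


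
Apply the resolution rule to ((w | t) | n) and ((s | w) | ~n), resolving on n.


The clauses contain complementary literals n and ~n.
Resolution eliminates this pair and disjoins the remaining literals (merging duplicates).

((w | t) | s)


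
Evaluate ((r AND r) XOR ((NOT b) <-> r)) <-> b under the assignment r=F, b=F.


Substitute r=F, b=F:
r AND r = F AND F = F
NOT b = T
(NOT b) <-> r = T <-> F = F
(r AND r) XOR ((NOT b) <-> r) = F XOR F = F
((r AND r) XOR ((NOT b) <-> r)) <-> b = F <-> F = T

T


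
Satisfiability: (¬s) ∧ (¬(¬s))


Check all 2 assignments over {s}:
s | φ
-----
F | F
T | F
No assignment makes the formula true.

Unsatisfiable.


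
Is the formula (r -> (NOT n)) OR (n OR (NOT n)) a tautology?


Build the truth table over {n, r}:
n | r | φ
---------
F | F | T
T | F | T
F | T | T
T | T | T
Every row evaluates to true.

Yes, it is a tautology.


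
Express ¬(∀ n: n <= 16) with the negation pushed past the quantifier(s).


¬(∀ x: φ) = ∃ x: ¬φ, and ¬(∃ x: φ) = ∀ x: ¬φ.
Apply to the universal statement.

∃ n: ¬(n <= 16)


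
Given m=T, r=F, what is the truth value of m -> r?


Implication is false only when antecedent is true and consequent is false.
Substitute: m=T, r=F.
T -> F evaluates to F.

F


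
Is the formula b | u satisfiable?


Search for a satisfying assignment over {b, u}.
Try b=True, u=False: the formula evaluates to True.
A satisfying assignment exists.

Satisfiable.


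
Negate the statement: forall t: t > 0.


¬(forall x: φ) = exists x: ¬φ, and ¬(exists x: φ) = forall x: ¬φ.
Apply to the universal statement.

exists t: ~(t > 0)


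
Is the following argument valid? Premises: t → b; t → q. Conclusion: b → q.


This is (no valid rule). There exist truth assignments where the premises are all true but the conclusion is false.

Invalid.


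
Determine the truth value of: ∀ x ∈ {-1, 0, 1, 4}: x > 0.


Evaluate the predicate on each element: -1:F, 0:F, 1:T, 4:T.
Counterexample x = -1 fails the predicate.

F


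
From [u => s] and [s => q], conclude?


Hypothetical syllogism: from (P → Q) and (Q → R), infer (P → R).
Chain the two implications through the shared middle term 's'.

u => q


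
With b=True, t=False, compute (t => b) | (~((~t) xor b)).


Substitute b=True, t=False:
t => b = False => True = True
~t = True
(~t) xor b = True xor True = False
~((~t) xor b) = True
(t => b) | (~((~t) xor b)) = True | True = True

True


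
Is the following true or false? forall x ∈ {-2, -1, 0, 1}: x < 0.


Evaluate the predicate on each element: -2:True, -1:True, 0:False, 1:False.
Counterexample x = 0 fails the predicate.

False


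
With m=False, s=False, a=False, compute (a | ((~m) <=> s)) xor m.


Substitute m=False, s=False, a=False:
~m = True
(~m) <=> s = True <=> False = False
a | ((~m) <=> s) = False | False = False
(a | ((~m) <=> s)) xor m = False xor False = False

False


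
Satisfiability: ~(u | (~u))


Check all 2 assignments over {u}:
u | φ
-----
False | False
True | False
No assignment makes the formula true.

Unsatisfiable.


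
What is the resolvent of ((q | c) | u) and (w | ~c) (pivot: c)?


The clauses contain complementary literals c and ~c.
Resolution eliminates this pair and disjoins the remaining literals (merging duplicates).

((q | u) | w)


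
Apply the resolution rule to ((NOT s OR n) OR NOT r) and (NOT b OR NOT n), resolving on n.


The clauses contain complementary literals n and NOTn.
Resolution eliminates this pair and disjoins the remaining literals (merging duplicates).

((NOT r OR NOT s) OR NOT b)


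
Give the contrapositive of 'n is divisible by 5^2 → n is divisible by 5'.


The contrapositive of (P → Q) is (¬Q → ¬P); it is logically equivalent to the original.
Here P = 'n is divisible by 5^2' and Q = 'n is divisible by 5'.

If not (n is divisible by 5), then not (n is divisible by 5^2).


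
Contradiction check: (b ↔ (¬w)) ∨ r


Truth table over {b, r, w}:
b | r | w | φ
-------------
F | F | F | F
T | F | F | T
F | T | F | T
T | T | F | T
F | F | T | T
T | F | T | F
F | T | T | T
T | T | T | T
Satisfying assignment at row 2: b=T, r=F, w=F gives T.

No, it is not a contradiction.


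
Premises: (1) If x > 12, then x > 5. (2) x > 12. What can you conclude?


Modus ponens: from (P → Q) and P, infer Q.
P = 'x > 12' is asserted, and P → Q holds, so Q follows.

x > 5.


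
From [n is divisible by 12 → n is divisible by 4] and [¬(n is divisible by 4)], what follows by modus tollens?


Modus tollens: from (P → Q) and ¬Q, infer ¬P.
Q = 'n is divisible by 4' is denied; since P → Q, P must also fail.

Not (n is divisible by 12).


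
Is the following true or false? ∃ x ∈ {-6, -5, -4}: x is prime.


Evaluate the predicate on each element: -6:F, -5:F, -4:F.
No element satisfies the predicate.

F


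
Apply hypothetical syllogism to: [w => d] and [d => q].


Hypothetical syllogism: from (P → Q) and (Q → R), infer (P → R).
Chain the two implications through the shared middle term 'd'.

w => q


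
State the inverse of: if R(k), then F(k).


The inverse of (P → Q) is (¬P → ¬Q). It is equivalent to the converse, not to the original.
Here P = 'R(k)' and Q = 'F(k)'.

If not (R(k)), then not (F(k)).


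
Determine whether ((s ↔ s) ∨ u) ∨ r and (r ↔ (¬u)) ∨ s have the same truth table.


Compare truth tables:
r | s | u | φ | ψ
-----------------
F | F | F | T | F
T | F | F | T | T
F | T | F | T | T
T | T | F | T | T
F | F | T | T | T
T | F | T | T | F
F | T | T | T | T
T | T | T | T | T
They differ at row 1 (r=F, s=F, u=F): φ=T but ψ=F.

No, they are not logically equivalent.


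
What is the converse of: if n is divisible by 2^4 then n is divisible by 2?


The converse of (P → Q) is (Q → P). It is not in general equivalent to the original.
Here P = 'n is divisible by 2^4' and Q = 'n is divisible by 2'.

If n is divisible by 2, then n is divisible by 2^4.


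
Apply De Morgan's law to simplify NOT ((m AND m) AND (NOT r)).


De Morgan: the negation of a conjunction is the disjunction of the negations.
Distribute NOT across AND, flipping it to OR, and negate each literal.

((NOT m) OR (NOT m)) OR r


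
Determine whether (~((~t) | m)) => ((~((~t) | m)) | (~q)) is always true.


Build the truth table over {m, q, t}:
m | q | t | φ
-------------
False | False | False | True
True | False | False | True
False | True | False | True
True | True | False | True
False | False | True | True
True | False | True | True
False | True | True | True
True | True | True | True
Every row evaluates to true.

Yes, it is a tautology.


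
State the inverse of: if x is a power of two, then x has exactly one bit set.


The inverse of (P → Q) is (¬P → ¬Q). It is equivalent to the converse, not to the original.
Here P = 'x is a power of two' and Q = 'x has exactly one bit set'.

If not (x is a power of two), then not (x has exactly one bit set).


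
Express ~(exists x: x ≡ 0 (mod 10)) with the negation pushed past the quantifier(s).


¬(forall x: φ) = exists x: ¬φ, and ¬(exists x: φ) = forall x: ¬φ.
Apply to the existential statement.

forall x: ~(x ≡ 0 (mod 10))


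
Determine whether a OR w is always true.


Build the truth table over {a, w}:
a | w | φ
---------
F | F | F
T | F | T
F | T | T
T | T | T
Counterexample at row 1: with a=F, w=F, the formula is F.

No, it is not a tautology.


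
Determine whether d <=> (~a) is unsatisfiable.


Truth table over {a, d}:
a | d | φ
---------
False | False | False
True | False | True
False | True | True
True | True | False
Satisfying assignment at row 2: a=True, d=False gives True.

No, it is not a contradiction.


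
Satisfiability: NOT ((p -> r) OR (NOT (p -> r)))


Check all 4 assignments over {p, r}:
p | r | φ
---------
F | F | F
T | F | F
F | T | F
T | T | F
No assignment makes the formula true.

Unsatisfiable.


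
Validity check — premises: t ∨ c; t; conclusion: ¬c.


This is affirming a disjunct (fallacy). There exist truth assignments where the premises are all true but the conclusion is false.

Invalid.


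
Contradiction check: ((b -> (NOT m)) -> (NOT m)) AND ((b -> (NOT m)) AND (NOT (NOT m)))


Truth table over {b, m}:
b | m | φ
---------
F | F | F
T | F | F
F | T | F
T | T | F
Every row is false.

Yes, it is a contradiction.


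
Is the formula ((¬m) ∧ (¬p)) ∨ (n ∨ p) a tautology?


Build the truth table over {m, n, p}:
m | n | p | φ
-------------
F | F | F | T
T | F | F | F
F | T | F | T
T | T | F | T
F | F | T | T
T | F | T | T
F | T | T | T
T | T | T | T
Counterexample at row 2: with m=T, n=F, p=F, the formula is F.

No, it is not a tautology.


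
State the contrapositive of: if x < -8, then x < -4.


The contrapositive of (P → Q) is (¬Q → ¬P); it is logically equivalent to the original.
Here P = 'x < -8' and Q = 'x < -4'.

If not (x < -4), then not (x < -8).


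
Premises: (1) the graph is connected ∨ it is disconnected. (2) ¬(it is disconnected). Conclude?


Disjunctive syllogism: from (P ∨ Q) and ¬P, infer Q.
One disjunct, 'it is disconnected', is ruled out; the other must hold.

the graph is connected


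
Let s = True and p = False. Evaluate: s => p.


Implication is false only when antecedent is true and consequent is false.
Substitute: s=True, p=False.
True => False evaluates to False.

False


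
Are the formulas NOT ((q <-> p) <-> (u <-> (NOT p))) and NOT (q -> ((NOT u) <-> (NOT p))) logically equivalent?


Compare truth tables:
p | q | u | φ | ψ
-----------------
F | F | F | T | F
T | F | F | T | F
F | T | F | F | F
T | T | F | F | T
F | F | T | F | F
T | F | T | F | F
F | T | T | T | T
T | T | T | T | F
They differ at row 1 (p=F, q=F, u=F): φ=T but ψ=F.

No, they are not logically equivalent.


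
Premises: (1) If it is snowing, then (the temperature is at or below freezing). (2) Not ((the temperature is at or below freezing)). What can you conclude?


Modus tollens: from (P → Q) and ¬Q, infer ¬P.
Q = '(the temperature is at or below freezing)' is denied; since P → Q, P must also fail.

Not (it is snowing).


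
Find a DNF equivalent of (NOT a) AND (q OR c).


Step 1: Distribute ∧ over ∨: (¬a) ∧ (q ∨ c) = ((¬a) ∧ q) ∨ ((¬a) ∧ c).

((NOT a) AND q) OR ((NOT a) AND c)


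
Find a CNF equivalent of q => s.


Step 1: Rewrite q → s as ¬q ∨ s.

(~q) | s


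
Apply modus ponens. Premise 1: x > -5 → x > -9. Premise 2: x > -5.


Modus ponens: from (P → Q) and P, infer Q.
P = 'x > -5' is asserted, and P → Q holds, so Q follows.

x > -9.


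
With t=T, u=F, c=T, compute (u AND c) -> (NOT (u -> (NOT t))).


Substitute t=T, u=F, c=T:
u AND c = F AND T = F
NOT t = F
u -> (NOT t) = F -> F = T
NOT (u -> (NOT t)) = F
(u AND c) -> (NOT (u -> (NOT t))) = F -> F = T

T


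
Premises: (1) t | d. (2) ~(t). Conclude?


Disjunctive syllogism: from (P ∨ Q) and ¬P, infer Q.
One disjunct, 't', is ruled out; the other must hold.

d


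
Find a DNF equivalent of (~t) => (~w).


Step 1: Rewrite (¬t) → (¬w) as ¬(¬t) ∨ (¬w).
Step 2: Eliminate any double negations (¬¬X = X).

t | (~w)


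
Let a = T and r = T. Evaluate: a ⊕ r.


Exclusive or is true when exactly one operand is true.
Substitute: a=T, r=T.
T ⊕ T evaluates to F.

F


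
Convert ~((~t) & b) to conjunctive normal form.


Step 1: Apply De Morgan: ¬((¬t) ∧ b) = ¬(¬t) ∨ ¬b.
Step 2: Eliminate any double negations (¬¬X = X).

t | (~b)


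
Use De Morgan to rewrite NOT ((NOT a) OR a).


De Morgan: the negation of a disjunction is the conjunction of the negations.
Distribute NOT across OR, flipping it to AND, and negate each literal.

a AND (NOT a)


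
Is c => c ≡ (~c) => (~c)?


Compare truth tables:
c | φ | ψ
---------
False | True | True
True | True | True
The columns φ and ψ agree on every row.

Yes, they are logically equivalent.


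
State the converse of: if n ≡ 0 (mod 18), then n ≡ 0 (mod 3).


The converse of (P → Q) is (Q → P). It is not in general equivalent to the original.
Here P = 'n ≡ 0 (mod 18)' and Q = 'n ≡ 0 (mod 3)'.

If n ≡ 0 (mod 3), then n ≡ 0 (mod 18).


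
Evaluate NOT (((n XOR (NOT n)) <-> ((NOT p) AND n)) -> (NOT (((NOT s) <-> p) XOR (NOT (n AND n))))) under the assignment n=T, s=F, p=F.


Substitute n=T, s=F, p=F:
… (earlier sub-steps elided)
(NOT p) AND n = T AND T = T
(n XOR (NOT n)) <-> ((NOT p) AND n) = T <-> T = T
NOT s = T
(NOT s) <-> p = T <-> F = F
n AND n = T AND T = T
NOT (n AND n) = F
((NOT s) <-> p) XOR (NOT (n AND n)) = F XOR F = F
NOT (((NOT s) <-> p) XOR (NOT (n AND n))) = T
((n XOR (NOT n)) <-> ((NOT p) AND n)) -> (NOT (((NOT s) <-> p) XOR (NOT (n AND n)))) = T -> T = T
NOT (((n XOR (NOT n)) <-> ((NOT p) AND n)) -> (NOT (((NOT s) <-> p) XOR (NOT (n AND n))))) = F

F


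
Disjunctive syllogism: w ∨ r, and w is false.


Disjunctive syllogism: from (P ∨ Q) and ¬P, infer Q.
One disjunct, 'w', is ruled out; the other must hold.

r


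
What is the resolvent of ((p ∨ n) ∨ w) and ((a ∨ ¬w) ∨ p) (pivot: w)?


The clauses contain complementary literals w and ¬w.
Resolution eliminates this pair and disjoins the remaining literals (merging duplicates).

((n ∨ p) ∨ a)


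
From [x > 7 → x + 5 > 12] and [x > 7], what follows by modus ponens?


Modus ponens: from (P → Q) and P, infer Q.
P = 'x > 7' is asserted, and P → Q holds, so Q follows.

x + 5 > 12.


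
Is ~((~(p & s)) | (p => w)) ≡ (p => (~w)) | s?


Compare truth tables:
p | s | w | φ | ψ
-----------------
False | False | False | False | True
True | False | False | False | True
False | True | False | False | True
True | True | False | True | True
False | False | True | False | True
True | False | True | False | False
False | True | True | False | True
True | True | True | False | True
They differ at row 1 (p=False, s=False, w=False): φ=False but ψ=True.

No, they are not logically equivalent.


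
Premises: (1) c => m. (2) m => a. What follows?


Hypothetical syllogism: from (P → Q) and (Q → R), infer (P → R).
Chain the two implications through the shared middle term 'm'.

c => a


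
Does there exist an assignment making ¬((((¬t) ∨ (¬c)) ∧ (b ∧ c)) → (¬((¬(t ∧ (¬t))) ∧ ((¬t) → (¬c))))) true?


Check all 8 assignments over {b, c, t}:
b | c | t | φ
-------------
F | F | F | F
T | F | F | F
F | T | F | F
T | T | F | F
F | F | T | F
T | F | T | F
F | T | T | F
T | T | T | F
No assignment makes the formula true.

Unsatisfiable.


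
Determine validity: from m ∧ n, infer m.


This matches the form of conjunction elimination: the conclusion follows in every model of the premises.

Valid.


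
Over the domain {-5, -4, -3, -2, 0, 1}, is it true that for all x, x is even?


Evaluate the predicate on each element: -5:F, -4:T, -3:F, -2:T, 0:T, 1:F.
Counterexample x = -5 fails the predicate.

F


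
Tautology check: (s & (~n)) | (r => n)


Build the truth table over {n, r, s}:
n | r | s | φ
-------------
False | False | False | True
True | False | False | True
False | True | False | False
True | True | False | True
False | False | True | True
True | False | True | True
False | True | True | True
True | True | True | True
Counterexample at row 3: with n=False, r=True, s=False, the formula is False.

No, it is not a tautology.


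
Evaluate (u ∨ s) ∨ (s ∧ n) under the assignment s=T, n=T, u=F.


Substitute s=T, n=T, u=F:
u ∨ s = F ∨ T = T
s ∧ n = T ∧ T = T
(u ∨ s) ∨ (s ∧ n) = T ∨ T = T

T


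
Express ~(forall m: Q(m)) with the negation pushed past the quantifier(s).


¬(forall x: φ) = exists x: ¬φ, and ¬(exists x: φ) = forall x: ¬φ.
Apply to the universal statement.

exists m: ~(Q(m))


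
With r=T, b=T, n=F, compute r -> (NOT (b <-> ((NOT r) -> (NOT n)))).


Substitute r=T, b=T, n=F:
NOT r = F
NOT n = T
(NOT r) -> (NOT n) = F -> T = T
b <-> ((NOT r) -> (NOT n)) = T <-> T = T
NOT (b <-> ((NOT r) -> (NOT n))) = F
r -> (NOT (b <-> ((NOT r) -> (NOT n)))) = T -> F = F

F


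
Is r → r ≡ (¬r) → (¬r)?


Compare truth tables:
r | φ | ψ
---------
F | T | T
T | T | T
The columns φ and ψ agree on every row.

Yes, they are logically equivalent.


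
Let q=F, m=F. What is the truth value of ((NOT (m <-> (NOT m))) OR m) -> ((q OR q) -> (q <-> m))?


Substitute q=F, m=F:
NOT m = T
m <-> (NOT m) = F <-> T = F
NOT (m <-> (NOT m)) = T
(NOT (m <-> (NOT m))) OR m = T OR F = T
q OR q = F OR F = F
q <-> m = F <-> F = T
(q OR q) -> (q <-> m) = F -> T = T
((NOT (m <-> (NOT m))) OR m) -> ((q OR q) -> (q <-> m)) = T -> T = T

T


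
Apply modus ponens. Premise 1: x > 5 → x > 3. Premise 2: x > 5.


Modus ponens: from (P → Q) and P, infer Q.
P = 'x > 5' is asserted, and P → Q holds, so Q follows.

x > 3.


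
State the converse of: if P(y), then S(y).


The converse of (P → Q) is (Q → P). It is not in general equivalent to the original.
Here P = 'P(y)' and Q = 'S(y)'.

If S(y), then P(y).


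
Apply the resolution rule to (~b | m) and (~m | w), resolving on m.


The clauses contain complementary literals m and ~m.
Resolution eliminates this pair and disjoins the remaining literals (merging duplicates).

(~b | w)


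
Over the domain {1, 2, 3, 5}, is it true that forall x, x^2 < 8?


Evaluate the predicate on each element: 1:True, 2:True, 3:False, 5:False.
Counterexample x = 3 fails the predicate.

False


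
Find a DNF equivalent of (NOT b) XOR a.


Step 1: (¬b) ⊕ a is true exactly when they disagree: ((¬b) ∧ ¬a) ∨ (¬(¬b) ∧ a).
Step 2: Eliminate any double negations (¬¬X = X).

((NOT b) AND (NOT a)) OR (b AND a)


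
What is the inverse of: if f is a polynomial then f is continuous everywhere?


The inverse of (P → Q) is (¬P → ¬Q). It is equivalent to the converse, not to the original.
Here P = 'f is a polynomial' and Q = 'f is continuous everywhere'.

If not (f is a polynomial), then not (f is continuous everywhere).


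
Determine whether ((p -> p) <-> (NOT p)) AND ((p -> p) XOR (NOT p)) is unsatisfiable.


Truth table over {p}:
p | φ
-----
F | F
T | F
Every row is false.

Yes, it is a contradiction.


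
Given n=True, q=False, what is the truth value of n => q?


Implication is false only when antecedent is true and consequent is false.
Substitute: n=True, q=False.
True => False evaluates to False.

False


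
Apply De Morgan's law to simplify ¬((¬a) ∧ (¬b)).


De Morgan: the negation of a conjunction is the disjunction of the negations.
Distribute ¬ across ∧, flipping it to ∨, and negate each literal.

a ∨ b


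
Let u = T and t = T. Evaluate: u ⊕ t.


Exclusive or is true when exactly one operand is true.
Substitute: u=T, t=T.
T ⊕ T evaluates to F.

F


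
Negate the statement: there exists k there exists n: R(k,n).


Negation flips each quantifier (∀↔∃) and negates the inner predicate.
¬(there exists k there exists n: φ) = for all k for all n: ¬φ.

for all k for all n: NOT(R(k,n))


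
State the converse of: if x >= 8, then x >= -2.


The converse of (P → Q) is (Q → P). It is not in general equivalent to the original.
Here P = 'x >= 8' and Q = 'x >= -2'.

If x >= -2, then x >= 8.


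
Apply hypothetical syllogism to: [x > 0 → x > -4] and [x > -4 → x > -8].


Hypothetical syllogism: from (P → Q) and (Q → R), infer (P → R).
Chain the two implications through the shared middle term 'x > -4'.

x > 0 → x > -8


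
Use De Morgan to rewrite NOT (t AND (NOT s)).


De Morgan: the negation of a conjunction is the disjunction of the negations.
Distribute NOT across AND, flipping it to OR, and negate each literal.

(NOT t) OR s


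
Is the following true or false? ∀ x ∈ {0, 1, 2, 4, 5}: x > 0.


Evaluate the predicate on each element: 0:F, 1:T, 2:T, 4:T, 5:T.
Counterexample x = 0 fails the predicate.

F


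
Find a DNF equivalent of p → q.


Step 1: Rewrite p → q as ¬p ∨ q.

(¬p) ∨ q


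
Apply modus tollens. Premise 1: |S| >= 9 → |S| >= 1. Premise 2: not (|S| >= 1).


Modus tollens: from (P → Q) and ¬Q, infer ¬P.
Q = '|S| >= 1' is denied; since P → Q, P must also fail.

Not (|S| >= 9).


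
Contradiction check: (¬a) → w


Truth table over {a, w}:
a | w | φ
---------
F | F | F
T | F | T
F | T | T
T | T | T
Satisfying assignment at row 2: a=T, w=F gives T.

No, it is not a contradiction.


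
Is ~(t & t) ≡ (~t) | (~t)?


Compare truth tables:
t | φ | ψ
---------
False | True | True
True | False | False
The columns φ and ψ agree on every row.

Yes, they are logically equivalent.


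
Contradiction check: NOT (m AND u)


Truth table over {m, u}:
m | u | φ
---------
F | F | T
T | F | T
F | T | T
T | T | F
Satisfying assignment at row 1: m=F, u=F gives T.

No, it is not a contradiction.


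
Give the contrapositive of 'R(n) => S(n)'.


The contrapositive of (P → Q) is (¬Q → ¬P); it is logically equivalent to the original.
Here P = 'R(n)' and Q = 'S(n)'.

If not (S(n)), then not (R(n)).


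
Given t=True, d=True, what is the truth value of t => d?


Implication is false only when antecedent is true and consequent is false.
Substitute: t=True, d=True.
True => True evaluates to True.

True


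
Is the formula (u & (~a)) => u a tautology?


Build the truth table over {a, u}:
a | u | φ
---------
False | False | True
True | False | True
False | True | True
True | True | True
Every row evaluates to true.

Yes, it is a tautology.


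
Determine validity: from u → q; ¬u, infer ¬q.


This is denying the antecedent (fallacy). There exist truth assignments where the premises are all true but the conclusion is false.

Invalid.


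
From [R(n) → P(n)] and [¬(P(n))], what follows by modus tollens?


Modus tollens: from (P → Q) and ¬Q, infer ¬P.
Q = 'P(n)' is denied; since P → Q, P must also fail.

Not (R(n)).


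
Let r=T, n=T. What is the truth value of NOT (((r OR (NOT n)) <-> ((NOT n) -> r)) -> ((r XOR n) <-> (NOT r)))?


Substitute r=T, n=T:
NOT n = F
r OR (NOT n) = T OR F = T
NOT n = F
(NOT n) -> r = F -> T = T
(r OR (NOT n)) <-> ((NOT n) -> r) = T <-> T = T
r XOR n = T XOR T = F
NOT r = F
(r XOR n) <-> (NOT r) = F <-> F = T
((r OR (NOT n)) <-> ((NOT n) -> r)) -> ((r XOR n) <-> (NOT r)) = T -> T = T
NOT (((r OR (NOT n)) <-> ((NOT n) -> r)) -> ((r XOR n) <-> (NOT r))) = F

F


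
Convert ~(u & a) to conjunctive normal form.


Step 1: Apply De Morgan: ¬(u ∧ a) = ¬u ∨ ¬a.

(~u) | (~a)


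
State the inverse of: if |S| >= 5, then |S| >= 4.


The inverse of (P → Q) is (¬P → ¬Q). It is equivalent to the converse, not to the original.
Here P = '|S| >= 5' and Q = '|S| >= 4'.

If not (|S| >= 5), then not (|S| >= 4).


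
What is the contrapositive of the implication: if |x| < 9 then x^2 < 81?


The contrapositive of (P → Q) is (¬Q → ¬P); it is logically equivalent to the original.
Here P = '|x| < 9' and Q = 'x^2 < 81'.

If not (x^2 < 81), then not (|x| < 9).


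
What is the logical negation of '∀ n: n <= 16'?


¬(∀ x: φ) = ∃ x: ¬φ, and ¬(∃ x: φ) = ∀ x: ¬φ.
Apply to the universal statement.

∃ n: ¬(n <= 16)


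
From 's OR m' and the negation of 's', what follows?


Disjunctive syllogism: from (P ∨ Q) and ¬P, infer Q.
One disjunct, 's', is ruled out; the other must hold.

m
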